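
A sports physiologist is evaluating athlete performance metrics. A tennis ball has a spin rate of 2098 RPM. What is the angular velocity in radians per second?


Convert RPM to rad/s: multiply by 2*pi and divide by 60
omega = 2098 * 2 * pi / 60
= 219.702 rad/s

219.702 rad/s


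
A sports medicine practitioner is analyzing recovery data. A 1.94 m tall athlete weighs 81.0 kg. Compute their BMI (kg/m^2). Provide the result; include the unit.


height^2 = 3.7636 m^2
BMI = 81.0 / 3.7636 = 21.52 kg/m^2

21.52 kg/m^2


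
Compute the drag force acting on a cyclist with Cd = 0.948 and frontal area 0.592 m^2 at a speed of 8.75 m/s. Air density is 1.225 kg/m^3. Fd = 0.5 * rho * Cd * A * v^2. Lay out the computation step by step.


Step 1: v^2 = 76.5625
Step 2: Fd = 0.5 * 1.225 * 0.948 * 0.592 * 76.5625
= 26.318 N

26.318 N


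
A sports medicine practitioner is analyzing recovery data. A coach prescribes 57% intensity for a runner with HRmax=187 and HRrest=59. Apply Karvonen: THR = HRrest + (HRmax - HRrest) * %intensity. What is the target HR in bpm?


Heart rate reserve = 187 - 59 = 128
Intensity fraction = 57 / 100 = 0.57
THR = 59 + 128 * 0.57 = 131.96 bpm

131.96 bpm


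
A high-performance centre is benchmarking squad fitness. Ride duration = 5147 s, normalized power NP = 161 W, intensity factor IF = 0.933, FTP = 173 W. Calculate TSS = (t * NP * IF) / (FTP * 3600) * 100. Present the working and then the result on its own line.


Numerator = 5147 * 161 * 0.933 = 773146.311
Denominator = 173 * 3600 = 622800
TSS = 773146.311 / 622800 * 100
= 124.14

124.14 TSS


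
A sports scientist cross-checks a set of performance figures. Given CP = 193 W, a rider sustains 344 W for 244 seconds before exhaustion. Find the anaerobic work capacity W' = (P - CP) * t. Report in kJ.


Excess power = 344 - 193 = 151 W
Work above CP = 151 * 244 = 36844 J
W' = 36.844 kJ

36.844 kJ


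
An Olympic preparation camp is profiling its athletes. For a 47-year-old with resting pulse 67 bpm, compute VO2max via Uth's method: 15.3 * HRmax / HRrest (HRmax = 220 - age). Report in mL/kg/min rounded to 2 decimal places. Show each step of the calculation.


Step 1: HRmax = 220 - 47 = 173 bpm
Step 2: Ratio = 173 / 67 = 2.5821
Step 3: VO2max = 15.3 * 2.5821 = 39.51 mL/kg/min

39.51 mL/kg/min


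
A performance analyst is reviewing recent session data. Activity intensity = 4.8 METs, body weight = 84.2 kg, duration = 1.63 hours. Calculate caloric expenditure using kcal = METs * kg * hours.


kcal = 4.8 * 84.2 * 1.63
= 404.16 * 1.63
= 658.78 kcal

658.78 kcal


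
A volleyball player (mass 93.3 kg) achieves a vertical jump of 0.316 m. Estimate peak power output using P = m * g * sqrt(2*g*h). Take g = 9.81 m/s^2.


2 * g * h = 2 * 9.81 * 0.316 = 6.19992
sqrt(6.19992) = 2.489964 m/s
P = 93.3 * 9.81 * 2.489964 = 2279.0 W

2279.0 W


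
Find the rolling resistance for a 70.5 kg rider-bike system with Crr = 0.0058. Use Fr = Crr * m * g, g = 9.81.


m * g = 70.5 * 9.81 = 691.605 N
Fr = 0.0058 * 691.605 = 4.011 N

4.011 N


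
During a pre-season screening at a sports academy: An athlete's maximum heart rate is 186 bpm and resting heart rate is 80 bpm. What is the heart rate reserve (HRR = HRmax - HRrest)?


HRR = HRmax - HRrest
= 186 - 80
= 106 bpm

106 bpm


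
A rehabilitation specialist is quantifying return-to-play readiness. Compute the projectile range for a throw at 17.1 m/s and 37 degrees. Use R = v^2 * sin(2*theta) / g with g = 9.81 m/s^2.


Two times the angle = 74 degrees
sin(74) = 0.961262
R = 292.41 * 0.961262 / 9.81 = 28.653 m

28.653 m


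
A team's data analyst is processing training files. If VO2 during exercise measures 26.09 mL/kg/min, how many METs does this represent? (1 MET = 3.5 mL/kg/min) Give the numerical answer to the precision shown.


METs = VO2 / 3.5 = 26.09 / 3.5 = 7.45

7.45 METs


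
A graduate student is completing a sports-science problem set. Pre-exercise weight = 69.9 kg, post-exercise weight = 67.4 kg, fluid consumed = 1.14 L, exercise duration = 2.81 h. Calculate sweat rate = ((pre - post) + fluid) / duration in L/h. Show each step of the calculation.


Weight loss = 69.9 - 67.4 = 2.5 kg (approx L)
Total sweat = 2.5 + 1.14 = 3.64 L
Sweat rate = 3.64 / 2.81 = 1.295 L/h

1.295 L/h


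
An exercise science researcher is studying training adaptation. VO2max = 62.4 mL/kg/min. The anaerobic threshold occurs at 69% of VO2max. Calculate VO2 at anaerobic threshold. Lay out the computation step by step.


AT fraction = 69 / 100 = 0.69
AT VO2 = 62.4 * 0.69
= 43.06 mL/kg/min

43.06 mL/kg/min


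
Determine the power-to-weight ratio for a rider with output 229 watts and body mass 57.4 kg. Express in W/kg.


P/W = 229 / 57.4 = 3.99 W/kg

3.99 W/kg


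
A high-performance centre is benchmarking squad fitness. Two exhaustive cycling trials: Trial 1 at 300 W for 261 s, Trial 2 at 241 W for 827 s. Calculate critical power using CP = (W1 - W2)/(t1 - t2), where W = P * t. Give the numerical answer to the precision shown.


W1 = 300 * 261 = 78300 J
W2 = 241 * 827 = 199307 J
CP = (78300 - 199307) / (261 - 827)
= -121007 / -566
= 213.79 W

213.79 W


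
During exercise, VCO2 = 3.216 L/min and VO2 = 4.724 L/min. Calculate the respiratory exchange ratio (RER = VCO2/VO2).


RER = VCO2 / VO2
= 3.216 / 4.724
= 0.6808

0.6808


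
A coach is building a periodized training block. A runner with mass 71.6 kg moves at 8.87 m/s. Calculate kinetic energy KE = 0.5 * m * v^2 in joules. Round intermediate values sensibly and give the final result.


v^2 = 8.87^2 = 78.6769
KE = 0.5 * 71.6 * 78.6769
= 2816.63 J

2816.63 J


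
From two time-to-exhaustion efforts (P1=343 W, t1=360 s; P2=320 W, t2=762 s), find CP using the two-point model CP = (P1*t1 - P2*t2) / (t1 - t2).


Work in trial 1 = 123480 J
Work in trial 2 = 243840 J
Delta work = -120360 J
Delta time = -402 s
CP = -120360 / -402 = 299.4 W

299.4 W


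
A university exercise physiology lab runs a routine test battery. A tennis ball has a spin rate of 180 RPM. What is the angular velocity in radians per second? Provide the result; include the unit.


Convert RPM to rad/s: multiply by 2*pi and divide by 60
omega = 180 * 2 * pi / 60
= 18.85 rad/s

18.85 rad/s


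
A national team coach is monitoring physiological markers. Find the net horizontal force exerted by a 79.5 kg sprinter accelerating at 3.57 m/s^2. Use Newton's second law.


Newton's second law: F = m * a
F = 79.5 * 3.57 = 283.82 N

283.82 N


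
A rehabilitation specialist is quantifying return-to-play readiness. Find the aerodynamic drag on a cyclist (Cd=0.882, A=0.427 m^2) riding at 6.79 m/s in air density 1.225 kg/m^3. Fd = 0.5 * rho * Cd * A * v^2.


Fd = 0.5 * 1.225 * 0.882 * 0.427 * 6.79^2
= 0.5 * 1.225 * 0.882 * 0.427 * 46.1041
= 10.635 N

10.635 N


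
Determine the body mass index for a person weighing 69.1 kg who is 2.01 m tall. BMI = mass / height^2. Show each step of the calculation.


BMI = mass / height^2
= 69.1 / 2.01^2
= 69.1 / 4.0401
= 17.1 kg/m^2

17.1 kg/m^2


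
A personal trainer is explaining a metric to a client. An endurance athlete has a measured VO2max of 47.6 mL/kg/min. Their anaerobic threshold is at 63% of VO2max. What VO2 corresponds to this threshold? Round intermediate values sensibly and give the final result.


Anaerobic threshold VO2 = VO2max * 63%
= 47.6 * 0.63
= 29.99 mL/kg/min

29.99 mL/kg/min


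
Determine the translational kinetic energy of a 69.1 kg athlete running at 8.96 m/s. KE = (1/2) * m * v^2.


KE = 0.5 * m * v^2
= 0.5 * 69.1 * 8.96^2
= 0.5 * 69.1 * 80.2816
= 2773.73 J

2773.73 J


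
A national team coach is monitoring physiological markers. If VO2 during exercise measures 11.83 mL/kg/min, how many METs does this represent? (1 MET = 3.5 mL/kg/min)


METs = VO2 / 3.5 = 11.83 / 3.5 = 3.38

3.38 METs


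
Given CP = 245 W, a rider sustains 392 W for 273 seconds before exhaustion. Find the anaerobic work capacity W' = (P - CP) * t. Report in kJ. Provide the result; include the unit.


Excess power = 392 - 245 = 147 W
Work above CP = 147 * 273 = 40131 J
W' = 40.131 kJ

40.131 kJ


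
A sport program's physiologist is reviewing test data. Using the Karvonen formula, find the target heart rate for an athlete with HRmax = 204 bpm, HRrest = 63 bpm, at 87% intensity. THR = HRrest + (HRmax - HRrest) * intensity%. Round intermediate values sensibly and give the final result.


HRR = 204 - 63 = 141
THR = 63 + 141 * 0.87
= 63 + 122.67
= 185.67 bpm

185.67 bpm


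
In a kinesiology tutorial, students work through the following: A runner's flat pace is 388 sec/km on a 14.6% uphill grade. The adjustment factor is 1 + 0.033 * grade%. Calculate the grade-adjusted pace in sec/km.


Factor = 1 + 0.033 * 14.6 = 1.4818
Adjusted pace = 388 * 1.4818
= 574.94 sec/km

574.94 s/km


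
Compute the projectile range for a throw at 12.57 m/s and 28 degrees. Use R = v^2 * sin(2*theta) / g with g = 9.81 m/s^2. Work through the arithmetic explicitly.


Two times the angle = 56 degrees
sin(56) = 0.829038
R = 158.0049 * 0.829038 / 9.81 = 13.353 m

13.353 m


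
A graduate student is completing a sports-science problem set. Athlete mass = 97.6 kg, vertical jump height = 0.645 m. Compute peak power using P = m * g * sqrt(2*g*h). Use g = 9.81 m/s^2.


sqrt(2 * 9.81 * 0.645) = sqrt(12.6549) = 3.557373 m/s
P = 97.6 * 9.81 * 3.557373
= 3406.03 W

3406.03 W


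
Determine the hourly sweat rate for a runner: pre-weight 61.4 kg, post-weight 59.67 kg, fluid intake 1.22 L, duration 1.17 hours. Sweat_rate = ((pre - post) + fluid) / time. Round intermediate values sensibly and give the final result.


Mass lost = 61.4 - 59.67 = 1.73 kg
Add fluid consumed: 1.73 + 1.22 = 2.95 L total sweat
Sweat rate = 2.95 / 1.17 = 2.521 L/h

2.521 L/h


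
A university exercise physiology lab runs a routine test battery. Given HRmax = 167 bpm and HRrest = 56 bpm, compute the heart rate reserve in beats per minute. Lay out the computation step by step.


Heart rate reserve = maximum HR minus resting HR
HRR = 167 - 56 = 111 bpm

111 bpm


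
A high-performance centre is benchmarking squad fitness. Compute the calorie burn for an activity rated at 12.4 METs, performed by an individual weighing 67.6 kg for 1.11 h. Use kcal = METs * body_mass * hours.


Product of METs and mass = 12.4 * 67.6 = 838.24
Total kcal = 838.24 * 1.11 = 930.45 kcal

930.45 kcal


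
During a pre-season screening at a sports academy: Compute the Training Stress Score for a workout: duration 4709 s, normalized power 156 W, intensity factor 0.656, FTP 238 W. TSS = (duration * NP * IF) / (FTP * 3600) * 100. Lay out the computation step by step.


Product = 4709 * 156 * 0.656 = 481900.224
Base = 238 * 3600 = 856800
TSS = 481900.224 / 856800 * 100 = 56.24

56.24 TSS


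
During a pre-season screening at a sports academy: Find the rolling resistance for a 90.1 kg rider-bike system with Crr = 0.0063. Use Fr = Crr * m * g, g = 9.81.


m * g = 90.1 * 9.81 = 883.881 N
Fr = 0.0063 * 883.881 = 5.568 N

5.568 N


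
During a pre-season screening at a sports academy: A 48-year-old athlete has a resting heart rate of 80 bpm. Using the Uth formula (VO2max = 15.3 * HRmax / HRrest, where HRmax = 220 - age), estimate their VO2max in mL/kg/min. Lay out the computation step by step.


HRmax = 220 - 48 = 172 bpm
Ratio = HRmax / HRrest = 172 / 80 = 2.15
VO2max = 15.3 * 2.15 = 32.9 mL/kg/min

32.9 mL/kg/min


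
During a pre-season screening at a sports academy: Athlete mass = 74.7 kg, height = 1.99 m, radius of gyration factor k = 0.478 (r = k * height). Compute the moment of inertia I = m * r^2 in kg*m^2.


r = k * height = 0.478 * 1.99 = 0.95122 m
r^2 = 0.95122^2 = 0.904819
I = 74.7 * 0.904819 = 67.59 kg*m^2

67.59 kg*m^2


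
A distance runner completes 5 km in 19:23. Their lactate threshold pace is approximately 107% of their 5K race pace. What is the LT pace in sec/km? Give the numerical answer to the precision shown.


Convert to seconds: 19 min 23 s = 1163 s
Pace per km = 1163 / 5 = 232.6 s/km
LT pace = 232.6 * 1.07 = 248.88 s/km

248.88 s/km


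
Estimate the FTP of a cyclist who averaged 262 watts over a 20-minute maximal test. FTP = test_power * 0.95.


FTP = 262 * 0.95 = 248.9 W

248.9 W


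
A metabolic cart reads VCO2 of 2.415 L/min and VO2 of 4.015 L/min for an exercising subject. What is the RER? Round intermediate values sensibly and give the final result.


RER = VCO2 / VO2 = 2.415 / 4.015 = 0.6015

0.6015


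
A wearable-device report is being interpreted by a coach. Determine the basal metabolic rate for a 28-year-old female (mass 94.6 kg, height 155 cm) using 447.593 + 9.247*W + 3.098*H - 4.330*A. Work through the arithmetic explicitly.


BMR = 447.593 + 9.247*94.6 + 3.098*155 - 4.330*28
= 1681.31 kcal/day

1681.31 kcal/day


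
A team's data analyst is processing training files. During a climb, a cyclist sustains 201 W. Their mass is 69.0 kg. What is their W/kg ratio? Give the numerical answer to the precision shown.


Power-to-weight = 201 W / 69.0 kg
= 2.913 W/kg

2.913 W/kg


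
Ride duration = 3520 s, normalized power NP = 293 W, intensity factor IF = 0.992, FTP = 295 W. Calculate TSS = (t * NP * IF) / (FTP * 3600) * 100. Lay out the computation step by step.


Numerator = 3520 * 293 * 0.992 = 1023109.12
Denominator = 295 * 3600 = 1062000
TSS = 1023109.12 / 1062000 * 100
= 96.34

96.34 TSS


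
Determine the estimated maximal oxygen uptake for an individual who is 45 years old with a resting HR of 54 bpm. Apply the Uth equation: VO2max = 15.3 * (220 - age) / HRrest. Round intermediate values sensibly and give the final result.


HRmax = 220 - 45 = 175
VO2max = 15.3 * (175 / 54)
= 15.3 * 3.2407
= 49.58 mL/kg/min

49.58 mL/kg/min


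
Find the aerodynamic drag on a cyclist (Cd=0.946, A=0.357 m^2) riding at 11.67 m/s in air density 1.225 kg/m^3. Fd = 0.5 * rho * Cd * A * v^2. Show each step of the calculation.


Fd = 0.5 * 1.225 * 0.946 * 0.357 * 11.67^2
= 0.5 * 1.225 * 0.946 * 0.357 * 136.1889
= 28.171 N

28.171 N


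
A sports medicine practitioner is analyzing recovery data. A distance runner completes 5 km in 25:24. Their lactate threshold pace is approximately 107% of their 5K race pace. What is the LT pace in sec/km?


Convert to seconds: 25 min 24 s = 1524 s
Pace per km = 1524 / 5 = 304.8 s/km
LT pace = 304.8 * 1.07 = 326.14 s/km

326.14 s/km


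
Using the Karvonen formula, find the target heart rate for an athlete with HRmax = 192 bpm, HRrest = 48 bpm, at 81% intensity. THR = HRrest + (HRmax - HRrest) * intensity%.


HRR = 192 - 48 = 144
THR = 48 + 144 * 0.81
= 48 + 116.64
= 164.64 bpm

164.64 bpm


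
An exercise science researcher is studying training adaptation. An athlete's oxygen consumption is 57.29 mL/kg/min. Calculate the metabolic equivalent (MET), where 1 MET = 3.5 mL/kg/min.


MET = VO2 / 3.5
= 57.29 / 3.5
= 16.37 METs

16.37 METs


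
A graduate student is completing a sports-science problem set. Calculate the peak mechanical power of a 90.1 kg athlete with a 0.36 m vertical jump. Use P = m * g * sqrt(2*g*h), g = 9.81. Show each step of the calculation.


First, sqrt(2gh) = sqrt(2 * 9.81 * 0.36)
= sqrt(7.0632) = 2.657668 m/s
Power = 90.1 * 9.81 * 2.657668 = 2349.06 W

2349.06 W


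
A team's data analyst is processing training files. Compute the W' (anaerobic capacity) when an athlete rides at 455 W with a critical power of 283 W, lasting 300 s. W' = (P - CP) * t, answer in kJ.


Above-CP power = 172 W
Duration = 300 s
W' = 172 * 300 = 51600 J
Convert: 51600 / 1000 = 51.6 kJ

51.6 kJ


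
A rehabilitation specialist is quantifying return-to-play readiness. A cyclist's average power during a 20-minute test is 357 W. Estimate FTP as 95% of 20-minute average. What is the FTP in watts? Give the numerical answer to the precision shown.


FTP = 20-min power * 0.95
= 357 * 0.95
= 339.15 W

339.15 W


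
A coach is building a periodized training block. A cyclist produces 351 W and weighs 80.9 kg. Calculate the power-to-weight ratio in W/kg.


P/W = power / mass
= 351 / 80.9
= 4.339 W/kg

4.339 W/kg


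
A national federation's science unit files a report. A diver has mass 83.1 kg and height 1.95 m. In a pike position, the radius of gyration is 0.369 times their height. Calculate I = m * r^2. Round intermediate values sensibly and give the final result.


r = 0.369 * 1.95 = 0.71955 m
I = m * r^2 = 83.1 * 0.517752 = 43.025 kg*m^2

43.025 kg*m^2


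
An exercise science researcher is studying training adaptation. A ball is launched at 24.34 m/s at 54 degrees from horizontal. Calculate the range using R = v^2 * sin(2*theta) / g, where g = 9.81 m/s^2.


sin(2 * 54) = sin(108) = 0.951057
v^2 = 24.34^2 = 592.4356
R = 592.4356 * 0.951057 / 9.81
= 57.435 m

57.435 m


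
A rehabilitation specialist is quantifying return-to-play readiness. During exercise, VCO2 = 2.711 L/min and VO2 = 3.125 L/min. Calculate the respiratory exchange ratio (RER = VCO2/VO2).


RER = VCO2 / VO2
= 2.711 / 3.125
= 0.8675

0.8675


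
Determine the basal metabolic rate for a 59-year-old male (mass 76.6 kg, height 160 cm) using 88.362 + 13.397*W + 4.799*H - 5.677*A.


BMR = 88.362 + 13.397*76.6 + 4.799*160 - 5.677*59
= 1547.47 kcal/day

1547.47 kcal/day


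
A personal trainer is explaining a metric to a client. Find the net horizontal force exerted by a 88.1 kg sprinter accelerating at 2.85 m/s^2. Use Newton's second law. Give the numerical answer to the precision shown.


Newton's second law: F = m * a
F = 88.1 * 2.85 = 251.09 N

251.09 N


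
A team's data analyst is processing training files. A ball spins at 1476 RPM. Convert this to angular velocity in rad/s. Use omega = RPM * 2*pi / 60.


omega = 1476 * 2 * pi / 60
= 1476 * 6.28318531 / 60
= 9273.982 / 60
= 154.566 rad/s

154.566 rad/s


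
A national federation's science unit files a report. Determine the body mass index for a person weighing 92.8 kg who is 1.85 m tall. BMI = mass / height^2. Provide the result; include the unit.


BMI = mass / height^2
= 92.8 / 1.85^2
= 92.8 / 3.4225
= 27.11 kg/m^2

27.11 kg/m^2


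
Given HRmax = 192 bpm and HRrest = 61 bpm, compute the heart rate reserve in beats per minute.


Heart rate reserve = maximum HR minus resting HR
HRR = 192 - 61 = 131 bpm

131 bpm


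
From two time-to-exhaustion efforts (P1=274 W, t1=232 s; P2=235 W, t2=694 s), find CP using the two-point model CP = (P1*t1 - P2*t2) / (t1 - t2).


Work in trial 1 = 63568 J
Work in trial 2 = 163090 J
Delta work = -99522 J
Delta time = -462 s
CP = -99522 / -462 = 215.42 W

215.42 W


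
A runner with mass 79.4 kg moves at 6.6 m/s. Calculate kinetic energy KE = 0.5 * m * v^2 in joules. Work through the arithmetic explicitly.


v^2 = 6.6^2 = 43.56
KE = 0.5 * 79.4 * 43.56
= 1729.33 J

1729.33 J


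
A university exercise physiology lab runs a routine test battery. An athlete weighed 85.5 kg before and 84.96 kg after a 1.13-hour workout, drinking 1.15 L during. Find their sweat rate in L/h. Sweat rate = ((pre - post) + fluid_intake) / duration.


Body mass change = 0.54 kg
Total sweat loss = 0.54 + 1.15 = 1.69 L
Rate = 1.69 / 1.13 = 1.496 L/h

1.496 L/h


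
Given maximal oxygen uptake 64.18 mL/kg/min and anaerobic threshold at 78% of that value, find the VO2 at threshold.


Percentage as decimal = 0.78
VO2 at AT = 64.18 * 0.78 = 50.06 mL/kg/min

50.06 mL/kg/min


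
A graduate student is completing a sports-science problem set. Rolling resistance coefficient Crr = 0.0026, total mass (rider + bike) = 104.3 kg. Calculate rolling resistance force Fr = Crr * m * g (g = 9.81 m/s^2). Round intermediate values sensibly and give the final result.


Fr = Crr * m * g
= 0.0026 * 104.3 * 9.81
= 2.66 N

2.66 N


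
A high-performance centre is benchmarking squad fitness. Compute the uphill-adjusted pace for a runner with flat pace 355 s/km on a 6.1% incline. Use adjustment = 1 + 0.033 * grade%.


Adjustment factor = 1 + 0.033 * 6.1 = 1.2013
Grade-adjusted pace = 355 * 1.2013 = 426.46 s/km

426.46 s/km


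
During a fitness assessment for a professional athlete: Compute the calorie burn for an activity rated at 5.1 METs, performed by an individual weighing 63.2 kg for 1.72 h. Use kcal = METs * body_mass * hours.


Product of METs and mass = 5.1 * 63.2 = 322.32
Total kcal = 322.32 * 1.72 = 554.39 kcal

554.39 kcal


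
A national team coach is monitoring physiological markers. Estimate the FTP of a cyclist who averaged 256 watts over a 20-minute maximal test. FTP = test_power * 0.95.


FTP = 256 * 0.95 = 243.2 W

243.2 W


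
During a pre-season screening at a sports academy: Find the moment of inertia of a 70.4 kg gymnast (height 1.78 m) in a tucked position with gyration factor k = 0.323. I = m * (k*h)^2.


Radius of gyration = 0.323 * 1.78 = 0.57494 m
I = 70.4 * 0.57494^2
= 70.4 * 0.330556
= 23.271 kg*m^2

23.271 kg*m^2


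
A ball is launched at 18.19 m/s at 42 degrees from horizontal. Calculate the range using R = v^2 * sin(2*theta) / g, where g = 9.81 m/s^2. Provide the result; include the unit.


sin(2 * 42) = sin(84) = 0.994522
v^2 = 18.19^2 = 330.8761
R = 330.8761 * 0.994522 / 9.81
= 33.544 m

33.544 m


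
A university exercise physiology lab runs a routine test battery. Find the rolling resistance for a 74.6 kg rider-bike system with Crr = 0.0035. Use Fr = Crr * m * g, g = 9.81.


m * g = 74.6 * 9.81 = 731.826 N
Fr = 0.0035 * 731.826 = 2.561 N

2.561 N


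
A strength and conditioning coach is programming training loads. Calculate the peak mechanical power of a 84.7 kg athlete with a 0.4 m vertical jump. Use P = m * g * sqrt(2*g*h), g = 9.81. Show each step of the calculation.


First, sqrt(2gh) = sqrt(2 * 9.81 * 0.4)
= sqrt(7.848) = 2.801428 m/s
Power = 84.7 * 9.81 * 2.801428 = 2327.73 W

2327.73 W


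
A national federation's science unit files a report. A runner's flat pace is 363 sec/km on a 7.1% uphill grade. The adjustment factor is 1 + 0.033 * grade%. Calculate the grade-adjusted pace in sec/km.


Factor = 1 + 0.033 * 7.1 = 1.2343
Adjusted pace = 363 * 1.2343
= 448.05 sec/km

448.05 s/km


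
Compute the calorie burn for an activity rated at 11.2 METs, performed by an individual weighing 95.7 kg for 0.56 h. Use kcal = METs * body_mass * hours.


Product of METs and mass = 11.2 * 95.7 = 1071.84
Total kcal = 1071.84 * 0.56 = 600.23 kcal

600.23 kcal


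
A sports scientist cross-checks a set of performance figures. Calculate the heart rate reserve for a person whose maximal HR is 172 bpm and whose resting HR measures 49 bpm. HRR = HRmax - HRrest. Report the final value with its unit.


HRmax = 172 bpm
HRrest = 49 bpm
HRR = 172 - 49 = 123 bpm

123 bpm


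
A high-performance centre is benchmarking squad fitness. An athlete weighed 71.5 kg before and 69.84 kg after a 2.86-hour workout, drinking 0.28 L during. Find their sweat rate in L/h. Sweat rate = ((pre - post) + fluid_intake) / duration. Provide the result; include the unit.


Body mass change = 1.66 kg
Total sweat loss = 1.66 + 0.28 = 1.94 L
Rate = 1.94 / 2.86 = 0.678 L/h

0.678 L/h


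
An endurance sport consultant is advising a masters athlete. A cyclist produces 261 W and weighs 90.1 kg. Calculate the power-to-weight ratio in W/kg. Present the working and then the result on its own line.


P/W = power / mass
= 261 / 90.1
= 2.897 W/kg

2.897 W/kg


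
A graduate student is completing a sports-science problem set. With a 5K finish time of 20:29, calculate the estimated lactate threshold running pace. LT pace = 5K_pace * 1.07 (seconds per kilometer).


Race duration = 1229 s for 5 km
Average pace = 1229 / 5 = 245.8 s/km
LT pace = 245.8 * 1.07
= 263.01 s/km

263.01 s/km


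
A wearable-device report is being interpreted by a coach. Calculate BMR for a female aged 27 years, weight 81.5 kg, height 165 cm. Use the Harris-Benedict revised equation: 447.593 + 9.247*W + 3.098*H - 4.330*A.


Substituting values:
W term = 9.247 * 81.5 = 753.6305
H term = 3.098 * 165 = 511.17
A term = 4.330 * 27 = 116.91
BMR = 1595.48 kcal/day

1595.48 kcal/day


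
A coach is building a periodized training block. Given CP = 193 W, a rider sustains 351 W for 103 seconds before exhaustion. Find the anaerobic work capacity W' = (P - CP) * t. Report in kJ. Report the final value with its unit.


Excess power = 351 - 193 = 158 W
Work above CP = 158 * 103 = 16274 J
W' = 16.274 kJ

16.274 kJ


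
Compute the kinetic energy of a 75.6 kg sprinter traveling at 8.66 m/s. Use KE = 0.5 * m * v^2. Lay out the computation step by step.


Velocity squared = 74.9956
KE = 0.5 * 75.6 * 74.9956 = 2834.83 J

2834.83 J


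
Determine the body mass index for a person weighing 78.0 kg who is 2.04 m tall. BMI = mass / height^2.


BMI = mass / height^2
= 78.0 / 2.04^2
= 78.0 / 4.1616
= 18.74 kg/m^2

18.74 kg/m^2


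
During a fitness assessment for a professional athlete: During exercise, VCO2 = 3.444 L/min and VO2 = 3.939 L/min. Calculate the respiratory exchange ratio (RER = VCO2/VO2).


RER = VCO2 / VO2
= 3.444 / 3.939
= 0.8743

0.8743


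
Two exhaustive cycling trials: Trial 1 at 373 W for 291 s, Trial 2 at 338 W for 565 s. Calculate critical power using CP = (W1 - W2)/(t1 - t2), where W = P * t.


W1 = 373 * 291 = 108543 J
W2 = 338 * 565 = 190970 J
CP = (108543 - 190970) / (291 - 565)
= -82427 / -274
= 300.83 W

300.83 W


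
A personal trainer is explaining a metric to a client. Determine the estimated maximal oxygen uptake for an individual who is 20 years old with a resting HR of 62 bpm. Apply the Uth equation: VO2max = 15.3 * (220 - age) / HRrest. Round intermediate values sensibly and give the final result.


HRmax = 220 - 20 = 200
VO2max = 15.3 * (200 / 62)
= 15.3 * 3.2258
= 49.35 mL/kg/min

49.35 mL/kg/min


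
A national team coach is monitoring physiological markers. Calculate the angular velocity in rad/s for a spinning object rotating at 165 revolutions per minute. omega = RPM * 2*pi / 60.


omega = RPM * 2*pi / 60
= 165 * 6.28318531 / 60
= 17.279 rad/s

17.279 rad/s


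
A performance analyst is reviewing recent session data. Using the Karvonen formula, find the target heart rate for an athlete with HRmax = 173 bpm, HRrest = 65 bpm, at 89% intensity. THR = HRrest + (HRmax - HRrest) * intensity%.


HRR = 173 - 65 = 108
THR = 65 + 108 * 0.89
= 65 + 96.12
= 161.12 bpm

161.12 bpm


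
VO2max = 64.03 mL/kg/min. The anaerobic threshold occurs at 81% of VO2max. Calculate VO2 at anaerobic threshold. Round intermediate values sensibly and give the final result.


AT fraction = 81 / 100 = 0.81
AT VO2 = 64.03 * 0.81
= 51.86 mL/kg/min

51.86 mL/kg/min


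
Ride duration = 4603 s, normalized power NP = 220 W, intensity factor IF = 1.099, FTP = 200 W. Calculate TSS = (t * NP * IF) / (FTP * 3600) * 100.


Numerator = 4603 * 220 * 1.099 = 1112913.34
Denominator = 200 * 3600 = 720000
TSS = 1112913.34 / 720000 * 100
= 154.57

154.57 TSS


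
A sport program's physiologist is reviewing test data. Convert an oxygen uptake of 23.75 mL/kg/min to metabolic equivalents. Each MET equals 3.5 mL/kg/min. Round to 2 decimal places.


One MET = 3.5 mL/kg/min
Number of METs = 23.75 / 3.5
= 6.79 METs

6.79 METs


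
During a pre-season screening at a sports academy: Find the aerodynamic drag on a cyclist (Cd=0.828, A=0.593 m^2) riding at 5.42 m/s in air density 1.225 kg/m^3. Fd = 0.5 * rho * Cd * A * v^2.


Fd = 0.5 * 1.225 * 0.828 * 0.593 * 5.42^2
= 0.5 * 1.225 * 0.828 * 0.593 * 29.3764
= 8.835 N

8.835 N


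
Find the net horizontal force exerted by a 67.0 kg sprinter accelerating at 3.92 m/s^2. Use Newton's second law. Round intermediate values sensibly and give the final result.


Newton's second law: F = m * a
F = 67.0 * 3.92 = 262.64 N

262.64 N


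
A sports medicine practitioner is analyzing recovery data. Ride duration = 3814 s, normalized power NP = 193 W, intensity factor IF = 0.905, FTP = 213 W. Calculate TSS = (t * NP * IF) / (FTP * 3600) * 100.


Numerator = 3814 * 193 * 0.905 = 666172.31
Denominator = 213 * 3600 = 766800
TSS = 666172.31 / 766800 * 100
= 86.88

86.88 TSS


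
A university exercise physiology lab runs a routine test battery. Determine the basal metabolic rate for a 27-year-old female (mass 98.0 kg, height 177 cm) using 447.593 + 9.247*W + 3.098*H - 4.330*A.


BMR = 447.593 + 9.247*98.0 + 3.098*177 - 4.330*27
= 1785.24 kcal/day

1785.24 kcal/day


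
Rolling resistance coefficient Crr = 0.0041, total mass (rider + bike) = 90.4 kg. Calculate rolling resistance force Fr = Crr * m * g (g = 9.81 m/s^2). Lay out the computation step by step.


Fr = Crr * m * g
= 0.0041 * 90.4 * 9.81
= 3.636 N

3.636 N


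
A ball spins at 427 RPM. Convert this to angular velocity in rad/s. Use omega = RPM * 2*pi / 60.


omega = 427 * 2 * pi / 60
= 427 * 6.28318531 / 60
= 2682.92 / 60
= 44.715 rad/s

44.715 rad/s


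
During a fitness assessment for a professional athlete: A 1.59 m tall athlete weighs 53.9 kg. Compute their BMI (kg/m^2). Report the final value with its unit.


height^2 = 2.5281 m^2
BMI = 53.9 / 2.5281 = 21.32 kg/m^2

21.32 kg/m^2


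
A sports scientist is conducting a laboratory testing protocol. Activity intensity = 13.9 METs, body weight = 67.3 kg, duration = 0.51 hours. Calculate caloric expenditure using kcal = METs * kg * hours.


kcal = 13.9 * 67.3 * 0.51
= 935.47 * 0.51
= 477.09 kcal

477.09 kcal


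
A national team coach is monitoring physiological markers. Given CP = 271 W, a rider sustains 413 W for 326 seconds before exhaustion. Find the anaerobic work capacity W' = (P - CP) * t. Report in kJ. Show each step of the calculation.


Excess power = 413 - 271 = 142 W
Work above CP = 142 * 326 = 46292 J
W' = 46.292 kJ

46.292 kJ


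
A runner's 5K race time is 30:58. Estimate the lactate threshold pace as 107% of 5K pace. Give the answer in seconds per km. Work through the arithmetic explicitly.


Total race time = 30*60 + 58 = 1858 seconds
5K pace = 1858 / 5 = 371.6 sec/km
LT pace = 371.6 * 1.07 = 397.61 sec/km

397.61 s/km


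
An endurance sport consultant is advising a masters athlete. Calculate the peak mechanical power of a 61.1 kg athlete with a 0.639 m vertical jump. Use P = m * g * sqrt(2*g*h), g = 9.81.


First, sqrt(2gh) = sqrt(2 * 9.81 * 0.639)
= sqrt(12.53718) = 3.540788 m/s
Power = 61.1 * 9.81 * 3.540788 = 2122.32 W

2122.32 W


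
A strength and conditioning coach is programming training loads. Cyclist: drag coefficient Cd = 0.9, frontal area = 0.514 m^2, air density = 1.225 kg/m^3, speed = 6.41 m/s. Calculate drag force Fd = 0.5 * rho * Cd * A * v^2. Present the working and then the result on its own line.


v^2 = 6.41^2 = 41.0881
Fd = 0.5 * 1.225 * 0.9 * 0.514 * 41.0881
= 11.642 N

11.642 N


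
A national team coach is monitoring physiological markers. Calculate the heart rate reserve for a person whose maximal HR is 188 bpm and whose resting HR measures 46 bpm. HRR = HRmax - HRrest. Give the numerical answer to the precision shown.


HRmax = 188 bpm
HRrest = 46 bpm
HRR = 188 - 46 = 142 bpm

142 bpm


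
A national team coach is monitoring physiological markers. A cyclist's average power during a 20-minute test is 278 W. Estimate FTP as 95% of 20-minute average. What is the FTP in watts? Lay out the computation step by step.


FTP = 20-min power * 0.95
= 278 * 0.95
= 264.1 W

264.1 W


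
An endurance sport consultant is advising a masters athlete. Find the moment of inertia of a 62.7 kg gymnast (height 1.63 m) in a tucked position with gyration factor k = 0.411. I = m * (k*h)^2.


Radius of gyration = 0.411 * 1.63 = 0.66993 m
I = 62.7 * 0.66993^2
= 62.7 * 0.448806
= 28.14 kg*m^2

28.14 kg*m^2


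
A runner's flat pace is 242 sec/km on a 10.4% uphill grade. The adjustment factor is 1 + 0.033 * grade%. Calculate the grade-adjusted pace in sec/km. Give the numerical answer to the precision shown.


Factor = 1 + 0.033 * 10.4 = 1.3432
Adjusted pace = 242 * 1.3432
= 325.05 sec/km

325.05 s/km


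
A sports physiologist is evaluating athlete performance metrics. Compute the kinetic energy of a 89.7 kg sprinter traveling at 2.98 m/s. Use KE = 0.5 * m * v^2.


Velocity squared = 8.8804
KE = 0.5 * 89.7 * 8.8804 = 398.29 J

398.29 J


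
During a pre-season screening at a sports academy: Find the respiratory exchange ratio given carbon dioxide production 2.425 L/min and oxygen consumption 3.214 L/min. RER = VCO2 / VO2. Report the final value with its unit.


VCO2 = 2.425 L/min
VO2 = 3.214 L/min
RER = 2.425 / 3.214 = 0.7545

0.7545


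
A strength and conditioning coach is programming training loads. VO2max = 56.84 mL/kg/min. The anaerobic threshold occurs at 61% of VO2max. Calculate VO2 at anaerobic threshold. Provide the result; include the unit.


AT fraction = 61 / 100 = 0.61
AT VO2 = 56.84 * 0.61
= 34.67 mL/kg/min

34.67 mL/kg/min


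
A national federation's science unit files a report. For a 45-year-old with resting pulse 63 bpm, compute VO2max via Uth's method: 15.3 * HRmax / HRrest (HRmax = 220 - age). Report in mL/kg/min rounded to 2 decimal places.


Step 1: HRmax = 220 - 45 = 175 bpm
Step 2: Ratio = 175 / 63 = 2.7778
Step 3: VO2max = 15.3 * 2.7778 = 42.5 mL/kg/min

42.5 mL/kg/min


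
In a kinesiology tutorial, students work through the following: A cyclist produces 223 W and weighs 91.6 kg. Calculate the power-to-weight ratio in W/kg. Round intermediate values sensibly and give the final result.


P/W = power / mass
= 223 / 91.6
= 2.434 W/kg

2.434 W/kg


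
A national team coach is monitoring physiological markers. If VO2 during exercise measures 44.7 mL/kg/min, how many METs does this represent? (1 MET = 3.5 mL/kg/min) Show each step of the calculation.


METs = VO2 / 3.5 = 44.7 / 3.5 = 12.77

12.77 METs


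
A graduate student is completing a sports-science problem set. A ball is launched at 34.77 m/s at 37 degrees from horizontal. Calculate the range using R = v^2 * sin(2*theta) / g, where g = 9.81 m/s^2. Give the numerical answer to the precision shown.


sin(2 * 37) = sin(74) = 0.961262
v^2 = 34.77^2 = 1208.9529
R = 1208.9529 * 0.961262 / 9.81
= 118.463 m

118.463 m


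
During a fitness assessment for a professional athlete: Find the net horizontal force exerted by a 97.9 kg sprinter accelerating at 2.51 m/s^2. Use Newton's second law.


Newton's second law: F = m * a
F = 97.9 * 2.51 = 245.73 N

245.73 N


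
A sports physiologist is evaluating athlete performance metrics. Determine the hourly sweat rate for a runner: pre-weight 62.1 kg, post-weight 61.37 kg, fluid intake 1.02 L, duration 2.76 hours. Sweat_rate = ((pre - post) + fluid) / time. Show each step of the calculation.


Mass lost = 62.1 - 61.37 = 0.73 kg
Add fluid consumed: 0.73 + 1.02 = 1.75 L total sweat
Sweat rate = 1.75 / 2.76 = 0.634 L/h

0.634 L/h


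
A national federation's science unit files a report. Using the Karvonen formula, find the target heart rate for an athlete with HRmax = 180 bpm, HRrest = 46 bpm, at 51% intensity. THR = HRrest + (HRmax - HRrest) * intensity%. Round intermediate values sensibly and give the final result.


HRR = 180 - 46 = 134
THR = 46 + 134 * 0.51
= 46 + 68.34
= 114.34 bpm

114.34 bpm


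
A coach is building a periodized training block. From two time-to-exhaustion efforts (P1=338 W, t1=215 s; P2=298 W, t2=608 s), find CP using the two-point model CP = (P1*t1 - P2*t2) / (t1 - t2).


Work in trial 1 = 72670 J
Work in trial 2 = 181184 J
Delta work = -108514 J
Delta time = -393 s
CP = -108514 / -393 = 276.12 W

276.12 W


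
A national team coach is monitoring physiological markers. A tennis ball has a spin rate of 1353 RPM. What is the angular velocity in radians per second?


Convert RPM to rad/s: multiply by 2*pi and divide by 60
omega = 1353 * 2 * pi / 60
= 141.686 rad/s

141.686 rad/s


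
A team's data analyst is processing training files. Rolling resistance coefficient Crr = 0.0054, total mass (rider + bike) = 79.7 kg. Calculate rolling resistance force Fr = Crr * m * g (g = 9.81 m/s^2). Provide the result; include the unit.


Fr = Crr * m * g
= 0.0054 * 79.7 * 9.81
= 4.222 N

4.222 N


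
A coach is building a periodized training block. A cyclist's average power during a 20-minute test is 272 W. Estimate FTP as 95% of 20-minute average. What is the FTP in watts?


FTP = 20-min power * 0.95
= 272 * 0.95
= 258.4 W

258.4 W


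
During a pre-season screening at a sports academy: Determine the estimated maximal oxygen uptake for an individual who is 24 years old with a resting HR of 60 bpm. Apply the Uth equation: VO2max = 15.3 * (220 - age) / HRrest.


HRmax = 220 - 24 = 196
VO2max = 15.3 * (196 / 60)
= 15.3 * 3.2667
= 49.98 mL/kg/min

49.98 mL/kg/min


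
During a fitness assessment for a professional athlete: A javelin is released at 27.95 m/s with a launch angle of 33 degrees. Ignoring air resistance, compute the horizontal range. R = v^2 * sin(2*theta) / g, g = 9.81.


Launch speed squared = 781.2025
sin(2 * 33 deg) = 0.913545
Range = 781.2025 * 0.913545 / 9.81
= 72.749 m

72.749 m


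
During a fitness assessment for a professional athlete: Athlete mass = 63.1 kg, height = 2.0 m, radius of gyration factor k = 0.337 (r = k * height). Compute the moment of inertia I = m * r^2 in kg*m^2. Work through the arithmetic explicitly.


r = k * height = 0.337 * 2.0 = 0.674 m
r^2 = 0.674^2 = 0.454276
I = 63.1 * 0.454276 = 28.665 kg*m^2

28.665 kg*m^2


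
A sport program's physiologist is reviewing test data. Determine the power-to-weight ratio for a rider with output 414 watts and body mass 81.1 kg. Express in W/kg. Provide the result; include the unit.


P/W = 414 / 81.1 = 5.105 W/kg

5.105 W/kg


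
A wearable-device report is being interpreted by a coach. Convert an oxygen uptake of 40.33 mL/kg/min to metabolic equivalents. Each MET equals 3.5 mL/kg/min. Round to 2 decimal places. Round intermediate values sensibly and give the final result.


One MET = 3.5 mL/kg/min
Number of METs = 40.33 / 3.5
= 11.52 METs

11.52 METs


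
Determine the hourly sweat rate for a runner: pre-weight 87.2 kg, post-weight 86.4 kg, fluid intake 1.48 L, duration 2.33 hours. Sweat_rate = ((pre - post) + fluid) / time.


Mass lost = 87.2 - 86.4 = 0.8 kg
Add fluid consumed: 0.8 + 1.48 = 2.28 L total sweat
Sweat rate = 2.28 / 2.33 = 0.979 L/h

0.979 L/h


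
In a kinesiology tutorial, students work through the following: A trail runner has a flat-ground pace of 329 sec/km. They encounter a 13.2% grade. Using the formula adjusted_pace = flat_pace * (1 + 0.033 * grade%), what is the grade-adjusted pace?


Grade factor = 1 + 0.033 * 13.2 = 1.4356
Adjusted = 329 * 1.4356 = 472.31 sec/km

472.31 s/km


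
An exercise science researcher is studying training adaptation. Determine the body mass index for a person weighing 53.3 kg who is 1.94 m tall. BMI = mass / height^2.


BMI = mass / height^2
= 53.3 / 1.94^2
= 53.3 / 3.7636
= 14.16 kg/m^2

14.16 kg/m^2


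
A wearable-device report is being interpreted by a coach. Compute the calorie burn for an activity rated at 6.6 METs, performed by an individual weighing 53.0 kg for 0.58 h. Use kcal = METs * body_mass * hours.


Product of METs and mass = 6.6 * 53.0 = 349.8
Total kcal = 349.8 * 0.58 = 202.88 kcal

202.88 kcal


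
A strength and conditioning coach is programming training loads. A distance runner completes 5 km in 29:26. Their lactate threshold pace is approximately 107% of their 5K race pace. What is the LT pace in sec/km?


Convert to seconds: 29 min 26 s = 1766 s
Pace per km = 1766 / 5 = 353.2 s/km
LT pace = 353.2 * 1.07 = 377.92 s/km

377.92 s/km


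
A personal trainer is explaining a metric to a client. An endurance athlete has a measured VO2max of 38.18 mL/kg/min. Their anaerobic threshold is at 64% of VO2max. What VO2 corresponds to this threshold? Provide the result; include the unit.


Anaerobic threshold VO2 = VO2max * 64%
= 38.18 * 0.64
= 24.44 mL/kg/min

24.44 mL/kg/min
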